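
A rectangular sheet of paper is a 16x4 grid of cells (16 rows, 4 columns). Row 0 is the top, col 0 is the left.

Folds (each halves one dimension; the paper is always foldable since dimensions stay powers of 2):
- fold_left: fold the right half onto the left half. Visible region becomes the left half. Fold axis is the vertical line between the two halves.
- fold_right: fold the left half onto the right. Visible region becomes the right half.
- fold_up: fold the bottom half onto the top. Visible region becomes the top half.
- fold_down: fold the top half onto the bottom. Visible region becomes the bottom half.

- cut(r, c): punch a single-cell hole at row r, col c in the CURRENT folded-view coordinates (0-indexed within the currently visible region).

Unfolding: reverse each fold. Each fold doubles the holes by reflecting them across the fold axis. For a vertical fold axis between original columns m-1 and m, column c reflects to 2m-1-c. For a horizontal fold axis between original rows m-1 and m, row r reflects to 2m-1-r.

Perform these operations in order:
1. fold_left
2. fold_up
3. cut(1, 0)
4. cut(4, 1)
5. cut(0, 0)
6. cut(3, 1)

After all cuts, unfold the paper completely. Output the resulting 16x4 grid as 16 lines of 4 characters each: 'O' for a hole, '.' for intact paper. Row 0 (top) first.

Answer: O..O
O..O
....
.OO.
.OO.
....
....
....
....
....
....
.OO.
.OO.
....
O..O
O..O

Derivation:
Op 1 fold_left: fold axis v@2; visible region now rows[0,16) x cols[0,2) = 16x2
Op 2 fold_up: fold axis h@8; visible region now rows[0,8) x cols[0,2) = 8x2
Op 3 cut(1, 0): punch at orig (1,0); cuts so far [(1, 0)]; region rows[0,8) x cols[0,2) = 8x2
Op 4 cut(4, 1): punch at orig (4,1); cuts so far [(1, 0), (4, 1)]; region rows[0,8) x cols[0,2) = 8x2
Op 5 cut(0, 0): punch at orig (0,0); cuts so far [(0, 0), (1, 0), (4, 1)]; region rows[0,8) x cols[0,2) = 8x2
Op 6 cut(3, 1): punch at orig (3,1); cuts so far [(0, 0), (1, 0), (3, 1), (4, 1)]; region rows[0,8) x cols[0,2) = 8x2
Unfold 1 (reflect across h@8): 8 holes -> [(0, 0), (1, 0), (3, 1), (4, 1), (11, 1), (12, 1), (14, 0), (15, 0)]
Unfold 2 (reflect across v@2): 16 holes -> [(0, 0), (0, 3), (1, 0), (1, 3), (3, 1), (3, 2), (4, 1), (4, 2), (11, 1), (11, 2), (12, 1), (12, 2), (14, 0), (14, 3), (15, 0), (15, 3)]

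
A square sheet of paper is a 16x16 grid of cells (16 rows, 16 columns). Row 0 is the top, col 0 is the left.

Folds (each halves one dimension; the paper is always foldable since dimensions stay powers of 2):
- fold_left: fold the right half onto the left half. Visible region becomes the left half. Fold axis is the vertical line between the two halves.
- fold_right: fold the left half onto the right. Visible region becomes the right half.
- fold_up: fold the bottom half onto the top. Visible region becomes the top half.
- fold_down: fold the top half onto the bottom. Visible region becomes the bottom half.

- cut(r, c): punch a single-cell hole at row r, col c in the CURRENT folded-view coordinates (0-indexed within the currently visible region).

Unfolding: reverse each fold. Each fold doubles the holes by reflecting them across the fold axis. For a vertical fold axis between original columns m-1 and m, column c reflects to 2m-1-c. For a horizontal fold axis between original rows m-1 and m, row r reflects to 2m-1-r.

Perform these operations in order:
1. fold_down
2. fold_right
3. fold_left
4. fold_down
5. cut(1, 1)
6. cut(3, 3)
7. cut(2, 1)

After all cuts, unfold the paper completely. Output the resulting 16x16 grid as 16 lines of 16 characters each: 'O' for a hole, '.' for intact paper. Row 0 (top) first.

Op 1 fold_down: fold axis h@8; visible region now rows[8,16) x cols[0,16) = 8x16
Op 2 fold_right: fold axis v@8; visible region now rows[8,16) x cols[8,16) = 8x8
Op 3 fold_left: fold axis v@12; visible region now rows[8,16) x cols[8,12) = 8x4
Op 4 fold_down: fold axis h@12; visible region now rows[12,16) x cols[8,12) = 4x4
Op 5 cut(1, 1): punch at orig (13,9); cuts so far [(13, 9)]; region rows[12,16) x cols[8,12) = 4x4
Op 6 cut(3, 3): punch at orig (15,11); cuts so far [(13, 9), (15, 11)]; region rows[12,16) x cols[8,12) = 4x4
Op 7 cut(2, 1): punch at orig (14,9); cuts so far [(13, 9), (14, 9), (15, 11)]; region rows[12,16) x cols[8,12) = 4x4
Unfold 1 (reflect across h@12): 6 holes -> [(8, 11), (9, 9), (10, 9), (13, 9), (14, 9), (15, 11)]
Unfold 2 (reflect across v@12): 12 holes -> [(8, 11), (8, 12), (9, 9), (9, 14), (10, 9), (10, 14), (13, 9), (13, 14), (14, 9), (14, 14), (15, 11), (15, 12)]
Unfold 3 (reflect across v@8): 24 holes -> [(8, 3), (8, 4), (8, 11), (8, 12), (9, 1), (9, 6), (9, 9), (9, 14), (10, 1), (10, 6), (10, 9), (10, 14), (13, 1), (13, 6), (13, 9), (13, 14), (14, 1), (14, 6), (14, 9), (14, 14), (15, 3), (15, 4), (15, 11), (15, 12)]
Unfold 4 (reflect across h@8): 48 holes -> [(0, 3), (0, 4), (0, 11), (0, 12), (1, 1), (1, 6), (1, 9), (1, 14), (2, 1), (2, 6), (2, 9), (2, 14), (5, 1), (5, 6), (5, 9), (5, 14), (6, 1), (6, 6), (6, 9), (6, 14), (7, 3), (7, 4), (7, 11), (7, 12), (8, 3), (8, 4), (8, 11), (8, 12), (9, 1), (9, 6), (9, 9), (9, 14), (10, 1), (10, 6), (10, 9), (10, 14), (13, 1), (13, 6), (13, 9), (13, 14), (14, 1), (14, 6), (14, 9), (14, 14), (15, 3), (15, 4), (15, 11), (15, 12)]

Answer: ...OO......OO...
.O....O..O....O.
.O....O..O....O.
................
................
.O....O..O....O.
.O....O..O....O.
...OO......OO...
...OO......OO...
.O....O..O....O.
.O....O..O....O.
................
................
.O....O..O....O.
.O....O..O....O.
...OO......OO...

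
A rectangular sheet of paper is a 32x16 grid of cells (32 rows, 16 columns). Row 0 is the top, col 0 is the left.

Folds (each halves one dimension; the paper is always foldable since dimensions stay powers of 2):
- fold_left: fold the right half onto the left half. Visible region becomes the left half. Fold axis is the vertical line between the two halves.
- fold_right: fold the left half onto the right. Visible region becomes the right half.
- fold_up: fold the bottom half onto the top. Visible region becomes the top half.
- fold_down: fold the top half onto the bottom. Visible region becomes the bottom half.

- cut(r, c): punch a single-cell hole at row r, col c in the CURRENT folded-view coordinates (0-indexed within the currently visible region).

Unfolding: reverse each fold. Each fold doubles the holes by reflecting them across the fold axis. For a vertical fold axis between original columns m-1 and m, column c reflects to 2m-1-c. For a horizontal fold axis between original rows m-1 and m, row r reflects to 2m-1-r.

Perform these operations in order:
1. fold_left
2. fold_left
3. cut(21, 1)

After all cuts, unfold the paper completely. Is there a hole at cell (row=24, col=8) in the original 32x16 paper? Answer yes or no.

Op 1 fold_left: fold axis v@8; visible region now rows[0,32) x cols[0,8) = 32x8
Op 2 fold_left: fold axis v@4; visible region now rows[0,32) x cols[0,4) = 32x4
Op 3 cut(21, 1): punch at orig (21,1); cuts so far [(21, 1)]; region rows[0,32) x cols[0,4) = 32x4
Unfold 1 (reflect across v@4): 2 holes -> [(21, 1), (21, 6)]
Unfold 2 (reflect across v@8): 4 holes -> [(21, 1), (21, 6), (21, 9), (21, 14)]
Holes: [(21, 1), (21, 6), (21, 9), (21, 14)]

Answer: no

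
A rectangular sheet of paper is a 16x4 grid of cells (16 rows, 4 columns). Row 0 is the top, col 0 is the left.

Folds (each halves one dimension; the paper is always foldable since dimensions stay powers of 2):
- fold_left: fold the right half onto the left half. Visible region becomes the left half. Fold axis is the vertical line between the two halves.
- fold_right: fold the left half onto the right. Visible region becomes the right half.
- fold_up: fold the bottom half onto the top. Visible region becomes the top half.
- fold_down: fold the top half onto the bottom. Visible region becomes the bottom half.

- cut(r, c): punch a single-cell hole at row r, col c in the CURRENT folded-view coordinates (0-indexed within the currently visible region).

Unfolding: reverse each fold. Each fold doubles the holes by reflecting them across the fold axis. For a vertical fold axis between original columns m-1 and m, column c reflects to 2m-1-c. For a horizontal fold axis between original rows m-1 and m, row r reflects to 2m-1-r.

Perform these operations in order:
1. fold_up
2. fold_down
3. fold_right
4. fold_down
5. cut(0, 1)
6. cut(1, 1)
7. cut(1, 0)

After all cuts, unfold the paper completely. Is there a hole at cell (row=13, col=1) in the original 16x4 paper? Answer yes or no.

Answer: no

Derivation:
Op 1 fold_up: fold axis h@8; visible region now rows[0,8) x cols[0,4) = 8x4
Op 2 fold_down: fold axis h@4; visible region now rows[4,8) x cols[0,4) = 4x4
Op 3 fold_right: fold axis v@2; visible region now rows[4,8) x cols[2,4) = 4x2
Op 4 fold_down: fold axis h@6; visible region now rows[6,8) x cols[2,4) = 2x2
Op 5 cut(0, 1): punch at orig (6,3); cuts so far [(6, 3)]; region rows[6,8) x cols[2,4) = 2x2
Op 6 cut(1, 1): punch at orig (7,3); cuts so far [(6, 3), (7, 3)]; region rows[6,8) x cols[2,4) = 2x2
Op 7 cut(1, 0): punch at orig (7,2); cuts so far [(6, 3), (7, 2), (7, 3)]; region rows[6,8) x cols[2,4) = 2x2
Unfold 1 (reflect across h@6): 6 holes -> [(4, 2), (4, 3), (5, 3), (6, 3), (7, 2), (7, 3)]
Unfold 2 (reflect across v@2): 12 holes -> [(4, 0), (4, 1), (4, 2), (4, 3), (5, 0), (5, 3), (6, 0), (6, 3), (7, 0), (7, 1), (7, 2), (7, 3)]
Unfold 3 (reflect across h@4): 24 holes -> [(0, 0), (0, 1), (0, 2), (0, 3), (1, 0), (1, 3), (2, 0), (2, 3), (3, 0), (3, 1), (3, 2), (3, 3), (4, 0), (4, 1), (4, 2), (4, 3), (5, 0), (5, 3), (6, 0), (6, 3), (7, 0), (7, 1), (7, 2), (7, 3)]
Unfold 4 (reflect across h@8): 48 holes -> [(0, 0), (0, 1), (0, 2), (0, 3), (1, 0), (1, 3), (2, 0), (2, 3), (3, 0), (3, 1), (3, 2), (3, 3), (4, 0), (4, 1), (4, 2), (4, 3), (5, 0), (5, 3), (6, 0), (6, 3), (7, 0), (7, 1), (7, 2), (7, 3), (8, 0), (8, 1), (8, 2), (8, 3), (9, 0), (9, 3), (10, 0), (10, 3), (11, 0), (11, 1), (11, 2), (11, 3), (12, 0), (12, 1), (12, 2), (12, 3), (13, 0), (13, 3), (14, 0), (14, 3), (15, 0), (15, 1), (15, 2), (15, 3)]
Holes: [(0, 0), (0, 1), (0, 2), (0, 3), (1, 0), (1, 3), (2, 0), (2, 3), (3, 0), (3, 1), (3, 2), (3, 3), (4, 0), (4, 1), (4, 2), (4, 3), (5, 0), (5, 3), (6, 0), (6, 3), (7, 0), (7, 1), (7, 2), (7, 3), (8, 0), (8, 1), (8, 2), (8, 3), (9, 0), (9, 3), (10, 0), (10, 3), (11, 0), (11, 1), (11, 2), (11, 3), (12, 0), (12, 1), (12, 2), (12, 3), (13, 0), (13, 3), (14, 0), (14, 3), (15, 0), (15, 1), (15, 2), (15, 3)]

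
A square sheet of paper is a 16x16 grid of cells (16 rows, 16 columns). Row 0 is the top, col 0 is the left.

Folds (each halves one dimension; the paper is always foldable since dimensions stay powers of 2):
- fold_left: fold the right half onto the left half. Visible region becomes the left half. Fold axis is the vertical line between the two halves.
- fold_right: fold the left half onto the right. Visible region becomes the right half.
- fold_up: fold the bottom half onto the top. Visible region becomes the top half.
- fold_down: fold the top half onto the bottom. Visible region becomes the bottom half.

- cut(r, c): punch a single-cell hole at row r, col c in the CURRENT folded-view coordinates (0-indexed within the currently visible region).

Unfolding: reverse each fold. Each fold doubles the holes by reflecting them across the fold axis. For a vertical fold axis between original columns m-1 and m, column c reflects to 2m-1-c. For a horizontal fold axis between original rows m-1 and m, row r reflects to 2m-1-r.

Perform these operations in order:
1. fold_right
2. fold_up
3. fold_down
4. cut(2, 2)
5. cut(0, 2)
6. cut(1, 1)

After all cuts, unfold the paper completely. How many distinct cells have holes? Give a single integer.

Op 1 fold_right: fold axis v@8; visible region now rows[0,16) x cols[8,16) = 16x8
Op 2 fold_up: fold axis h@8; visible region now rows[0,8) x cols[8,16) = 8x8
Op 3 fold_down: fold axis h@4; visible region now rows[4,8) x cols[8,16) = 4x8
Op 4 cut(2, 2): punch at orig (6,10); cuts so far [(6, 10)]; region rows[4,8) x cols[8,16) = 4x8
Op 5 cut(0, 2): punch at orig (4,10); cuts so far [(4, 10), (6, 10)]; region rows[4,8) x cols[8,16) = 4x8
Op 6 cut(1, 1): punch at orig (5,9); cuts so far [(4, 10), (5, 9), (6, 10)]; region rows[4,8) x cols[8,16) = 4x8
Unfold 1 (reflect across h@4): 6 holes -> [(1, 10), (2, 9), (3, 10), (4, 10), (5, 9), (6, 10)]
Unfold 2 (reflect across h@8): 12 holes -> [(1, 10), (2, 9), (3, 10), (4, 10), (5, 9), (6, 10), (9, 10), (10, 9), (11, 10), (12, 10), (13, 9), (14, 10)]
Unfold 3 (reflect across v@8): 24 holes -> [(1, 5), (1, 10), (2, 6), (2, 9), (3, 5), (3, 10), (4, 5), (4, 10), (5, 6), (5, 9), (6, 5), (6, 10), (9, 5), (9, 10), (10, 6), (10, 9), (11, 5), (11, 10), (12, 5), (12, 10), (13, 6), (13, 9), (14, 5), (14, 10)]

Answer: 24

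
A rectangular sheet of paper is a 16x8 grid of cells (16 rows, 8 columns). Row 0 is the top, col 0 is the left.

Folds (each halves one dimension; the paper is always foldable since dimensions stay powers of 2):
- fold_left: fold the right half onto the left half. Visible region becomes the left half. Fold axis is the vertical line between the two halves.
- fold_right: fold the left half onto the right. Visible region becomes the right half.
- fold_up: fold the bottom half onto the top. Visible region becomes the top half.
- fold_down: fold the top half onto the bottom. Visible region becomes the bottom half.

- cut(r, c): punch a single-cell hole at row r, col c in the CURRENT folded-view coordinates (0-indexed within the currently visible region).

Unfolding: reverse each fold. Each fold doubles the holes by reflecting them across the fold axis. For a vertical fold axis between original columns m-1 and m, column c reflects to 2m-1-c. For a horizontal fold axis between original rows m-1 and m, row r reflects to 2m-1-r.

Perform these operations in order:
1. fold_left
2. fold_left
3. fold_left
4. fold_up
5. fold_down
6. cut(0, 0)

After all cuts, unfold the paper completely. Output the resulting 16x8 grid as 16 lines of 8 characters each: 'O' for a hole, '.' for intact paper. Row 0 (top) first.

Op 1 fold_left: fold axis v@4; visible region now rows[0,16) x cols[0,4) = 16x4
Op 2 fold_left: fold axis v@2; visible region now rows[0,16) x cols[0,2) = 16x2
Op 3 fold_left: fold axis v@1; visible region now rows[0,16) x cols[0,1) = 16x1
Op 4 fold_up: fold axis h@8; visible region now rows[0,8) x cols[0,1) = 8x1
Op 5 fold_down: fold axis h@4; visible region now rows[4,8) x cols[0,1) = 4x1
Op 6 cut(0, 0): punch at orig (4,0); cuts so far [(4, 0)]; region rows[4,8) x cols[0,1) = 4x1
Unfold 1 (reflect across h@4): 2 holes -> [(3, 0), (4, 0)]
Unfold 2 (reflect across h@8): 4 holes -> [(3, 0), (4, 0), (11, 0), (12, 0)]
Unfold 3 (reflect across v@1): 8 holes -> [(3, 0), (3, 1), (4, 0), (4, 1), (11, 0), (11, 1), (12, 0), (12, 1)]
Unfold 4 (reflect across v@2): 16 holes -> [(3, 0), (3, 1), (3, 2), (3, 3), (4, 0), (4, 1), (4, 2), (4, 3), (11, 0), (11, 1), (11, 2), (11, 3), (12, 0), (12, 1), (12, 2), (12, 3)]
Unfold 5 (reflect across v@4): 32 holes -> [(3, 0), (3, 1), (3, 2), (3, 3), (3, 4), (3, 5), (3, 6), (3, 7), (4, 0), (4, 1), (4, 2), (4, 3), (4, 4), (4, 5), (4, 6), (4, 7), (11, 0), (11, 1), (11, 2), (11, 3), (11, 4), (11, 5), (11, 6), (11, 7), (12, 0), (12, 1), (12, 2), (12, 3), (12, 4), (12, 5), (12, 6), (12, 7)]

Answer: ........
........
........
OOOOOOOO
OOOOOOOO
........
........
........
........
........
........
OOOOOOOO
OOOOOOOO
........
........
........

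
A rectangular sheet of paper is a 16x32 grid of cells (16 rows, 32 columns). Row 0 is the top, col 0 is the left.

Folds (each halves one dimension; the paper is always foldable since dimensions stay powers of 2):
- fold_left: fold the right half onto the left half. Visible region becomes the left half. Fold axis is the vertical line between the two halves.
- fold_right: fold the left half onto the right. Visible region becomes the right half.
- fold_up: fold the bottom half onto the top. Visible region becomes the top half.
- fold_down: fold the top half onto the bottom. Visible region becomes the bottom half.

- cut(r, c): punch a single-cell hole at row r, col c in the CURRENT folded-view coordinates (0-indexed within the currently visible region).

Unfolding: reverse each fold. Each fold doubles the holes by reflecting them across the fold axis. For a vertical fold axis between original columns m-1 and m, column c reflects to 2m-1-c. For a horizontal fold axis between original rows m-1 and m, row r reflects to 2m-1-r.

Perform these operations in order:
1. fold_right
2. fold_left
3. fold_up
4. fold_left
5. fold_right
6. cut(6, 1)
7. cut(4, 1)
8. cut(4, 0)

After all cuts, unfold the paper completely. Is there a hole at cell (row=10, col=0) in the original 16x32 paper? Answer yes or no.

Op 1 fold_right: fold axis v@16; visible region now rows[0,16) x cols[16,32) = 16x16
Op 2 fold_left: fold axis v@24; visible region now rows[0,16) x cols[16,24) = 16x8
Op 3 fold_up: fold axis h@8; visible region now rows[0,8) x cols[16,24) = 8x8
Op 4 fold_left: fold axis v@20; visible region now rows[0,8) x cols[16,20) = 8x4
Op 5 fold_right: fold axis v@18; visible region now rows[0,8) x cols[18,20) = 8x2
Op 6 cut(6, 1): punch at orig (6,19); cuts so far [(6, 19)]; region rows[0,8) x cols[18,20) = 8x2
Op 7 cut(4, 1): punch at orig (4,19); cuts so far [(4, 19), (6, 19)]; region rows[0,8) x cols[18,20) = 8x2
Op 8 cut(4, 0): punch at orig (4,18); cuts so far [(4, 18), (4, 19), (6, 19)]; region rows[0,8) x cols[18,20) = 8x2
Unfold 1 (reflect across v@18): 6 holes -> [(4, 16), (4, 17), (4, 18), (4, 19), (6, 16), (6, 19)]
Unfold 2 (reflect across v@20): 12 holes -> [(4, 16), (4, 17), (4, 18), (4, 19), (4, 20), (4, 21), (4, 22), (4, 23), (6, 16), (6, 19), (6, 20), (6, 23)]
Unfold 3 (reflect across h@8): 24 holes -> [(4, 16), (4, 17), (4, 18), (4, 19), (4, 20), (4, 21), (4, 22), (4, 23), (6, 16), (6, 19), (6, 20), (6, 23), (9, 16), (9, 19), (9, 20), (9, 23), (11, 16), (11, 17), (11, 18), (11, 19), (11, 20), (11, 21), (11, 22), (11, 23)]
Unfold 4 (reflect across v@24): 48 holes -> [(4, 16), (4, 17), (4, 18), (4, 19), (4, 20), (4, 21), (4, 22), (4, 23), (4, 24), (4, 25), (4, 26), (4, 27), (4, 28), (4, 29), (4, 30), (4, 31), (6, 16), (6, 19), (6, 20), (6, 23), (6, 24), (6, 27), (6, 28), (6, 31), (9, 16), (9, 19), (9, 20), (9, 23), (9, 24), (9, 27), (9, 28), (9, 31), (11, 16), (11, 17), (11, 18), (11, 19), (11, 20), (11, 21), (11, 22), (11, 23), (11, 24), (11, 25), (11, 26), (11, 27), (11, 28), (11, 29), (11, 30), (11, 31)]
Unfold 5 (reflect across v@16): 96 holes -> [(4, 0), (4, 1), (4, 2), (4, 3), (4, 4), (4, 5), (4, 6), (4, 7), (4, 8), (4, 9), (4, 10), (4, 11), (4, 12), (4, 13), (4, 14), (4, 15), (4, 16), (4, 17), (4, 18), (4, 19), (4, 20), (4, 21), (4, 22), (4, 23), (4, 24), (4, 25), (4, 26), (4, 27), (4, 28), (4, 29), (4, 30), (4, 31), (6, 0), (6, 3), (6, 4), (6, 7), (6, 8), (6, 11), (6, 12), (6, 15), (6, 16), (6, 19), (6, 20), (6, 23), (6, 24), (6, 27), (6, 28), (6, 31), (9, 0), (9, 3), (9, 4), (9, 7), (9, 8), (9, 11), (9, 12), (9, 15), (9, 16), (9, 19), (9, 20), (9, 23), (9, 24), (9, 27), (9, 28), (9, 31), (11, 0), (11, 1), (11, 2), (11, 3), (11, 4), (11, 5), (11, 6), (11, 7), (11, 8), (11, 9), (11, 10), (11, 11), (11, 12), (11, 13), (11, 14), (11, 15), (11, 16), (11, 17), (11, 18), (11, 19), (11, 20), (11, 21), (11, 22), (11, 23), (11, 24), (11, 25), (11, 26), (11, 27), (11, 28), (11, 29), (11, 30), (11, 31)]
Holes: [(4, 0), (4, 1), (4, 2), (4, 3), (4, 4), (4, 5), (4, 6), (4, 7), (4, 8), (4, 9), (4, 10), (4, 11), (4, 12), (4, 13), (4, 14), (4, 15), (4, 16), (4, 17), (4, 18), (4, 19), (4, 20), (4, 21), (4, 22), (4, 23), (4, 24), (4, 25), (4, 26), (4, 27), (4, 28), (4, 29), (4, 30), (4, 31), (6, 0), (6, 3), (6, 4), (6, 7), (6, 8), (6, 11), (6, 12), (6, 15), (6, 16), (6, 19), (6, 20), (6, 23), (6, 24), (6, 27), (6, 28), (6, 31), (9, 0), (9, 3), (9, 4), (9, 7), (9, 8), (9, 11), (9, 12), (9, 15), (9, 16), (9, 19), (9, 20), (9, 23), (9, 24), (9, 27), (9, 28), (9, 31), (11, 0), (11, 1), (11, 2), (11, 3), (11, 4), (11, 5), (11, 6), (11, 7), (11, 8), (11, 9), (11, 10), (11, 11), (11, 12), (11, 13), (11, 14), (11, 15), (11, 16), (11, 17), (11, 18), (11, 19), (11, 20), (11, 21), (11, 22), (11, 23), (11, 24), (11, 25), (11, 26), (11, 27), (11, 28), (11, 29), (11, 30), (11, 31)]

Answer: no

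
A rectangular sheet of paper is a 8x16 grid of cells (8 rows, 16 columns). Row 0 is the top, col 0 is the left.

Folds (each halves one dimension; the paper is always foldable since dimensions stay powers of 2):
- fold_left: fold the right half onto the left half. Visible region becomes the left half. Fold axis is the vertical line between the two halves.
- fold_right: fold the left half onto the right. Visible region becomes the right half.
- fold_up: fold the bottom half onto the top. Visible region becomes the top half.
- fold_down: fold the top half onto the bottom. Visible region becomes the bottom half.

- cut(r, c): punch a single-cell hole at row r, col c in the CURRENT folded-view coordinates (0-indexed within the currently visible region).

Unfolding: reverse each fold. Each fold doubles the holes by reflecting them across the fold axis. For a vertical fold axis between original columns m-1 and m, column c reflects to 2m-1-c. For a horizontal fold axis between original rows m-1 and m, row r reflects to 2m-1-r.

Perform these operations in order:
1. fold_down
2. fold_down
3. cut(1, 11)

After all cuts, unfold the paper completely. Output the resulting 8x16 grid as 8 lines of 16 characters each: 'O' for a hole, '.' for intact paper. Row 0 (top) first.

Op 1 fold_down: fold axis h@4; visible region now rows[4,8) x cols[0,16) = 4x16
Op 2 fold_down: fold axis h@6; visible region now rows[6,8) x cols[0,16) = 2x16
Op 3 cut(1, 11): punch at orig (7,11); cuts so far [(7, 11)]; region rows[6,8) x cols[0,16) = 2x16
Unfold 1 (reflect across h@6): 2 holes -> [(4, 11), (7, 11)]
Unfold 2 (reflect across h@4): 4 holes -> [(0, 11), (3, 11), (4, 11), (7, 11)]

Answer: ...........O....
................
................
...........O....
...........O....
................
................
...........O....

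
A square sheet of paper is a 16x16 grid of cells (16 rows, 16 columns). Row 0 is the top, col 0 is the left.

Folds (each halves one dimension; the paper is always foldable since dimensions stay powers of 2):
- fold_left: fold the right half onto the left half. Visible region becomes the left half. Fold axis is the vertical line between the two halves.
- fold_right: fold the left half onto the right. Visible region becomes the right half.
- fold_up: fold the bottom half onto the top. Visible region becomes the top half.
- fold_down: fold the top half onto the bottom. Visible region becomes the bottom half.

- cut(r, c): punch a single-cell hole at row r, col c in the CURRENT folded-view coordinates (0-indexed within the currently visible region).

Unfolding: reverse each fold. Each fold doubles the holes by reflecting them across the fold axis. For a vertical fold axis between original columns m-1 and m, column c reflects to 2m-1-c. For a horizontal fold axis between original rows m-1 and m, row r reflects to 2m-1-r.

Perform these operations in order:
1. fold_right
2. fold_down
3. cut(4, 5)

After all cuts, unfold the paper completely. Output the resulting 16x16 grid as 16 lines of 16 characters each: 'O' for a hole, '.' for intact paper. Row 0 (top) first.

Op 1 fold_right: fold axis v@8; visible region now rows[0,16) x cols[8,16) = 16x8
Op 2 fold_down: fold axis h@8; visible region now rows[8,16) x cols[8,16) = 8x8
Op 3 cut(4, 5): punch at orig (12,13); cuts so far [(12, 13)]; region rows[8,16) x cols[8,16) = 8x8
Unfold 1 (reflect across h@8): 2 holes -> [(3, 13), (12, 13)]
Unfold 2 (reflect across v@8): 4 holes -> [(3, 2), (3, 13), (12, 2), (12, 13)]

Answer: ................
................
................
..O..........O..
................
................
................
................
................
................
................
................
..O..........O..
................
................
................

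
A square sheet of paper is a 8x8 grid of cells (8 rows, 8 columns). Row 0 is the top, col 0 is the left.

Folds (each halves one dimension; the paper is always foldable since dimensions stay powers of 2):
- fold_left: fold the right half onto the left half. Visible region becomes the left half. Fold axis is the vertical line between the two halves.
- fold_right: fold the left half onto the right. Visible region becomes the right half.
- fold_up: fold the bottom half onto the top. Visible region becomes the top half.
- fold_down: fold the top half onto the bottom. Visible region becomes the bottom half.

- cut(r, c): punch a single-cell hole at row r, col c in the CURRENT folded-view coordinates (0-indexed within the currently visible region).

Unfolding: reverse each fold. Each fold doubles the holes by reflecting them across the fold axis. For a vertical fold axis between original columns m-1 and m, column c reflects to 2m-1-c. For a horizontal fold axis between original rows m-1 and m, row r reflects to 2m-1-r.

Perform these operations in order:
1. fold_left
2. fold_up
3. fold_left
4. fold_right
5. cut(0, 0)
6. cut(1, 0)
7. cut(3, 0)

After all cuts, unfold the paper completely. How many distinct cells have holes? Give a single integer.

Op 1 fold_left: fold axis v@4; visible region now rows[0,8) x cols[0,4) = 8x4
Op 2 fold_up: fold axis h@4; visible region now rows[0,4) x cols[0,4) = 4x4
Op 3 fold_left: fold axis v@2; visible region now rows[0,4) x cols[0,2) = 4x2
Op 4 fold_right: fold axis v@1; visible region now rows[0,4) x cols[1,2) = 4x1
Op 5 cut(0, 0): punch at orig (0,1); cuts so far [(0, 1)]; region rows[0,4) x cols[1,2) = 4x1
Op 6 cut(1, 0): punch at orig (1,1); cuts so far [(0, 1), (1, 1)]; region rows[0,4) x cols[1,2) = 4x1
Op 7 cut(3, 0): punch at orig (3,1); cuts so far [(0, 1), (1, 1), (3, 1)]; region rows[0,4) x cols[1,2) = 4x1
Unfold 1 (reflect across v@1): 6 holes -> [(0, 0), (0, 1), (1, 0), (1, 1), (3, 0), (3, 1)]
Unfold 2 (reflect across v@2): 12 holes -> [(0, 0), (0, 1), (0, 2), (0, 3), (1, 0), (1, 1), (1, 2), (1, 3), (3, 0), (3, 1), (3, 2), (3, 3)]
Unfold 3 (reflect across h@4): 24 holes -> [(0, 0), (0, 1), (0, 2), (0, 3), (1, 0), (1, 1), (1, 2), (1, 3), (3, 0), (3, 1), (3, 2), (3, 3), (4, 0), (4, 1), (4, 2), (4, 3), (6, 0), (6, 1), (6, 2), (6, 3), (7, 0), (7, 1), (7, 2), (7, 3)]
Unfold 4 (reflect across v@4): 48 holes -> [(0, 0), (0, 1), (0, 2), (0, 3), (0, 4), (0, 5), (0, 6), (0, 7), (1, 0), (1, 1), (1, 2), (1, 3), (1, 4), (1, 5), (1, 6), (1, 7), (3, 0), (3, 1), (3, 2), (3, 3), (3, 4), (3, 5), (3, 6), (3, 7), (4, 0), (4, 1), (4, 2), (4, 3), (4, 4), (4, 5), (4, 6), (4, 7), (6, 0), (6, 1), (6, 2), (6, 3), (6, 4), (6, 5), (6, 6), (6, 7), (7, 0), (7, 1), (7, 2), (7, 3), (7, 4), (7, 5), (7, 6), (7, 7)]

Answer: 48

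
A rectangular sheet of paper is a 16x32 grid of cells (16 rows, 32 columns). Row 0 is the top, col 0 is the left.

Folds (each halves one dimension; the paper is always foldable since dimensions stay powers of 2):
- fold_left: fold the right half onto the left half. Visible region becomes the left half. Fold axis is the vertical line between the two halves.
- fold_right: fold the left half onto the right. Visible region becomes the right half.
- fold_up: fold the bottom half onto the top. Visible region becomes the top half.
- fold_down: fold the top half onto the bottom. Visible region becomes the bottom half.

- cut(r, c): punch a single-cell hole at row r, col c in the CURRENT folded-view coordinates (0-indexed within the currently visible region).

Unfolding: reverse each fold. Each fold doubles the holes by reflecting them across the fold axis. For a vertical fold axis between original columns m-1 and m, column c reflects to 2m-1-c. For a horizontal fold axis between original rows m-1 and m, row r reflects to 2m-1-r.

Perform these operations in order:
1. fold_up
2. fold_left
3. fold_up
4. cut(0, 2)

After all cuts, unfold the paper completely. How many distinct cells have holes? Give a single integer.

Op 1 fold_up: fold axis h@8; visible region now rows[0,8) x cols[0,32) = 8x32
Op 2 fold_left: fold axis v@16; visible region now rows[0,8) x cols[0,16) = 8x16
Op 3 fold_up: fold axis h@4; visible region now rows[0,4) x cols[0,16) = 4x16
Op 4 cut(0, 2): punch at orig (0,2); cuts so far [(0, 2)]; region rows[0,4) x cols[0,16) = 4x16
Unfold 1 (reflect across h@4): 2 holes -> [(0, 2), (7, 2)]
Unfold 2 (reflect across v@16): 4 holes -> [(0, 2), (0, 29), (7, 2), (7, 29)]
Unfold 3 (reflect across h@8): 8 holes -> [(0, 2), (0, 29), (7, 2), (7, 29), (8, 2), (8, 29), (15, 2), (15, 29)]

Answer: 8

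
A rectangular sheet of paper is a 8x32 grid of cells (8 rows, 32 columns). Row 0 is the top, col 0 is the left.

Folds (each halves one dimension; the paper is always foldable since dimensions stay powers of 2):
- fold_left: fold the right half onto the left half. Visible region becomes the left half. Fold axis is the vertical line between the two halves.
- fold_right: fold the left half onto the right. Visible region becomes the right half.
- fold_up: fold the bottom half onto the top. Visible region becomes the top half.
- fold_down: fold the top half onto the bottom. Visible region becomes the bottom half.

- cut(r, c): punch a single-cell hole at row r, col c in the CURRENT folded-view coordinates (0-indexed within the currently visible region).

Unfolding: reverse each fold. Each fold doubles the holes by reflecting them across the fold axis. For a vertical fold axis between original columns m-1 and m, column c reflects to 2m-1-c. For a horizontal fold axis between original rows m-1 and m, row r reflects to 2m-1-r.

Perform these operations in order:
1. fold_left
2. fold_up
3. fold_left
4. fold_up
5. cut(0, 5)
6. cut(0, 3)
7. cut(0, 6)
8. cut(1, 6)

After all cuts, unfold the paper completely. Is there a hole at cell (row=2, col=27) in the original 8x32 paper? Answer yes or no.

Op 1 fold_left: fold axis v@16; visible region now rows[0,8) x cols[0,16) = 8x16
Op 2 fold_up: fold axis h@4; visible region now rows[0,4) x cols[0,16) = 4x16
Op 3 fold_left: fold axis v@8; visible region now rows[0,4) x cols[0,8) = 4x8
Op 4 fold_up: fold axis h@2; visible region now rows[0,2) x cols[0,8) = 2x8
Op 5 cut(0, 5): punch at orig (0,5); cuts so far [(0, 5)]; region rows[0,2) x cols[0,8) = 2x8
Op 6 cut(0, 3): punch at orig (0,3); cuts so far [(0, 3), (0, 5)]; region rows[0,2) x cols[0,8) = 2x8
Op 7 cut(0, 6): punch at orig (0,6); cuts so far [(0, 3), (0, 5), (0, 6)]; region rows[0,2) x cols[0,8) = 2x8
Op 8 cut(1, 6): punch at orig (1,6); cuts so far [(0, 3), (0, 5), (0, 6), (1, 6)]; region rows[0,2) x cols[0,8) = 2x8
Unfold 1 (reflect across h@2): 8 holes -> [(0, 3), (0, 5), (0, 6), (1, 6), (2, 6), (3, 3), (3, 5), (3, 6)]
Unfold 2 (reflect across v@8): 16 holes -> [(0, 3), (0, 5), (0, 6), (0, 9), (0, 10), (0, 12), (1, 6), (1, 9), (2, 6), (2, 9), (3, 3), (3, 5), (3, 6), (3, 9), (3, 10), (3, 12)]
Unfold 3 (reflect across h@4): 32 holes -> [(0, 3), (0, 5), (0, 6), (0, 9), (0, 10), (0, 12), (1, 6), (1, 9), (2, 6), (2, 9), (3, 3), (3, 5), (3, 6), (3, 9), (3, 10), (3, 12), (4, 3), (4, 5), (4, 6), (4, 9), (4, 10), (4, 12), (5, 6), (5, 9), (6, 6), (6, 9), (7, 3), (7, 5), (7, 6), (7, 9), (7, 10), (7, 12)]
Unfold 4 (reflect across v@16): 64 holes -> [(0, 3), (0, 5), (0, 6), (0, 9), (0, 10), (0, 12), (0, 19), (0, 21), (0, 22), (0, 25), (0, 26), (0, 28), (1, 6), (1, 9), (1, 22), (1, 25), (2, 6), (2, 9), (2, 22), (2, 25), (3, 3), (3, 5), (3, 6), (3, 9), (3, 10), (3, 12), (3, 19), (3, 21), (3, 22), (3, 25), (3, 26), (3, 28), (4, 3), (4, 5), (4, 6), (4, 9), (4, 10), (4, 12), (4, 19), (4, 21), (4, 22), (4, 25), (4, 26), (4, 28), (5, 6), (5, 9), (5, 22), (5, 25), (6, 6), (6, 9), (6, 22), (6, 25), (7, 3), (7, 5), (7, 6), (7, 9), (7, 10), (7, 12), (7, 19), (7, 21), (7, 22), (7, 25), (7, 26), (7, 28)]
Holes: [(0, 3), (0, 5), (0, 6), (0, 9), (0, 10), (0, 12), (0, 19), (0, 21), (0, 22), (0, 25), (0, 26), (0, 28), (1, 6), (1, 9), (1, 22), (1, 25), (2, 6), (2, 9), (2, 22), (2, 25), (3, 3), (3, 5), (3, 6), (3, 9), (3, 10), (3, 12), (3, 19), (3, 21), (3, 22), (3, 25), (3, 26), (3, 28), (4, 3), (4, 5), (4, 6), (4, 9), (4, 10), (4, 12), (4, 19), (4, 21), (4, 22), (4, 25), (4, 26), (4, 28), (5, 6), (5, 9), (5, 22), (5, 25), (6, 6), (6, 9), (6, 22), (6, 25), (7, 3), (7, 5), (7, 6), (7, 9), (7, 10), (7, 12), (7, 19), (7, 21), (7, 22), (7, 25), (7, 26), (7, 28)]

Answer: no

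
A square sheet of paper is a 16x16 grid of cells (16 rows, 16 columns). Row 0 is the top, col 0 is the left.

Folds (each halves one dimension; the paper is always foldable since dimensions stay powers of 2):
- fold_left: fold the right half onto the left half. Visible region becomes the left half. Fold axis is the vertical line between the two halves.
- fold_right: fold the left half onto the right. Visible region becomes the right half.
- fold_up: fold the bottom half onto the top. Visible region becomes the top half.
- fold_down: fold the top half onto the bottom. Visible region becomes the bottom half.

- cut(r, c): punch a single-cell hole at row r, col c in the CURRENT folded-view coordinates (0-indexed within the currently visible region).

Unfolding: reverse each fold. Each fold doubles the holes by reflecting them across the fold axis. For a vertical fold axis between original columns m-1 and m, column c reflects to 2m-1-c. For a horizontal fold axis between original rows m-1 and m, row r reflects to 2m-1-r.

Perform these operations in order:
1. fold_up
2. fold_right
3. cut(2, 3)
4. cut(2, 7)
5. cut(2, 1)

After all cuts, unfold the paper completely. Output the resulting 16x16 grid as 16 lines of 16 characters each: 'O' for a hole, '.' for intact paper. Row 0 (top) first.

Op 1 fold_up: fold axis h@8; visible region now rows[0,8) x cols[0,16) = 8x16
Op 2 fold_right: fold axis v@8; visible region now rows[0,8) x cols[8,16) = 8x8
Op 3 cut(2, 3): punch at orig (2,11); cuts so far [(2, 11)]; region rows[0,8) x cols[8,16) = 8x8
Op 4 cut(2, 7): punch at orig (2,15); cuts so far [(2, 11), (2, 15)]; region rows[0,8) x cols[8,16) = 8x8
Op 5 cut(2, 1): punch at orig (2,9); cuts so far [(2, 9), (2, 11), (2, 15)]; region rows[0,8) x cols[8,16) = 8x8
Unfold 1 (reflect across v@8): 6 holes -> [(2, 0), (2, 4), (2, 6), (2, 9), (2, 11), (2, 15)]
Unfold 2 (reflect across h@8): 12 holes -> [(2, 0), (2, 4), (2, 6), (2, 9), (2, 11), (2, 15), (13, 0), (13, 4), (13, 6), (13, 9), (13, 11), (13, 15)]

Answer: ................
................
O...O.O..O.O...O
................
................
................
................
................
................
................
................
................
................
O...O.O..O.O...O
................
................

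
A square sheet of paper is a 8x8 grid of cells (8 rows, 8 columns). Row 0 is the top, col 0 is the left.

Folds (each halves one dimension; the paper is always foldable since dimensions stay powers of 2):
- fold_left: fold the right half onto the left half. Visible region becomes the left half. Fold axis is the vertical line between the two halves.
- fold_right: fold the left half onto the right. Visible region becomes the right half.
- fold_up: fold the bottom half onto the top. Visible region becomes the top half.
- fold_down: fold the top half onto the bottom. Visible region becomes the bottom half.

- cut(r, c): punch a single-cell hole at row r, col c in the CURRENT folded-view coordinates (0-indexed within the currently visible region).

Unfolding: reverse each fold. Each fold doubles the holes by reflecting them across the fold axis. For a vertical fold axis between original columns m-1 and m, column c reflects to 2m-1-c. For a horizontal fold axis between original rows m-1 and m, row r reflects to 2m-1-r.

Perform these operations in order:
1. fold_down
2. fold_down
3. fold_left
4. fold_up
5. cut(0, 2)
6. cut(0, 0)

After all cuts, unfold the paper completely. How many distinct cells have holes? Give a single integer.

Op 1 fold_down: fold axis h@4; visible region now rows[4,8) x cols[0,8) = 4x8
Op 2 fold_down: fold axis h@6; visible region now rows[6,8) x cols[0,8) = 2x8
Op 3 fold_left: fold axis v@4; visible region now rows[6,8) x cols[0,4) = 2x4
Op 4 fold_up: fold axis h@7; visible region now rows[6,7) x cols[0,4) = 1x4
Op 5 cut(0, 2): punch at orig (6,2); cuts so far [(6, 2)]; region rows[6,7) x cols[0,4) = 1x4
Op 6 cut(0, 0): punch at orig (6,0); cuts so far [(6, 0), (6, 2)]; region rows[6,7) x cols[0,4) = 1x4
Unfold 1 (reflect across h@7): 4 holes -> [(6, 0), (6, 2), (7, 0), (7, 2)]
Unfold 2 (reflect across v@4): 8 holes -> [(6, 0), (6, 2), (6, 5), (6, 7), (7, 0), (7, 2), (7, 5), (7, 7)]
Unfold 3 (reflect across h@6): 16 holes -> [(4, 0), (4, 2), (4, 5), (4, 7), (5, 0), (5, 2), (5, 5), (5, 7), (6, 0), (6, 2), (6, 5), (6, 7), (7, 0), (7, 2), (7, 5), (7, 7)]
Unfold 4 (reflect across h@4): 32 holes -> [(0, 0), (0, 2), (0, 5), (0, 7), (1, 0), (1, 2), (1, 5), (1, 7), (2, 0), (2, 2), (2, 5), (2, 7), (3, 0), (3, 2), (3, 5), (3, 7), (4, 0), (4, 2), (4, 5), (4, 7), (5, 0), (5, 2), (5, 5), (5, 7), (6, 0), (6, 2), (6, 5), (6, 7), (7, 0), (7, 2), (7, 5), (7, 7)]

Answer: 32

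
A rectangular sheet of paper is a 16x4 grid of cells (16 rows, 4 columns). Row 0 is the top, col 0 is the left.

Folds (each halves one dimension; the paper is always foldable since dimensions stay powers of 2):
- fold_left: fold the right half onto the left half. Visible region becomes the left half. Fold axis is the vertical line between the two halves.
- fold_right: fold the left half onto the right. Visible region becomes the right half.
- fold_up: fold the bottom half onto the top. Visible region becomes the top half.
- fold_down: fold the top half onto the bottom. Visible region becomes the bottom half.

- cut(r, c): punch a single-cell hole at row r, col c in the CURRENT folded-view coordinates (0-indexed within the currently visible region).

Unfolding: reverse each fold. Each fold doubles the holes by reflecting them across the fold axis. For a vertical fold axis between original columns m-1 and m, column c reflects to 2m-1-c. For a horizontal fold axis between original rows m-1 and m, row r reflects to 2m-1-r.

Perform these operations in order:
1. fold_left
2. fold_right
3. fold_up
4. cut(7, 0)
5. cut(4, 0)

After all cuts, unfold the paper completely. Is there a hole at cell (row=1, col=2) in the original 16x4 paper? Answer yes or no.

Answer: no

Derivation:
Op 1 fold_left: fold axis v@2; visible region now rows[0,16) x cols[0,2) = 16x2
Op 2 fold_right: fold axis v@1; visible region now rows[0,16) x cols[1,2) = 16x1
Op 3 fold_up: fold axis h@8; visible region now rows[0,8) x cols[1,2) = 8x1
Op 4 cut(7, 0): punch at orig (7,1); cuts so far [(7, 1)]; region rows[0,8) x cols[1,2) = 8x1
Op 5 cut(4, 0): punch at orig (4,1); cuts so far [(4, 1), (7, 1)]; region rows[0,8) x cols[1,2) = 8x1
Unfold 1 (reflect across h@8): 4 holes -> [(4, 1), (7, 1), (8, 1), (11, 1)]
Unfold 2 (reflect across v@1): 8 holes -> [(4, 0), (4, 1), (7, 0), (7, 1), (8, 0), (8, 1), (11, 0), (11, 1)]
Unfold 3 (reflect across v@2): 16 holes -> [(4, 0), (4, 1), (4, 2), (4, 3), (7, 0), (7, 1), (7, 2), (7, 3), (8, 0), (8, 1), (8, 2), (8, 3), (11, 0), (11, 1), (11, 2), (11, 3)]
Holes: [(4, 0), (4, 1), (4, 2), (4, 3), (7, 0), (7, 1), (7, 2), (7, 3), (8, 0), (8, 1), (8, 2), (8, 3), (11, 0), (11, 1), (11, 2), (11, 3)]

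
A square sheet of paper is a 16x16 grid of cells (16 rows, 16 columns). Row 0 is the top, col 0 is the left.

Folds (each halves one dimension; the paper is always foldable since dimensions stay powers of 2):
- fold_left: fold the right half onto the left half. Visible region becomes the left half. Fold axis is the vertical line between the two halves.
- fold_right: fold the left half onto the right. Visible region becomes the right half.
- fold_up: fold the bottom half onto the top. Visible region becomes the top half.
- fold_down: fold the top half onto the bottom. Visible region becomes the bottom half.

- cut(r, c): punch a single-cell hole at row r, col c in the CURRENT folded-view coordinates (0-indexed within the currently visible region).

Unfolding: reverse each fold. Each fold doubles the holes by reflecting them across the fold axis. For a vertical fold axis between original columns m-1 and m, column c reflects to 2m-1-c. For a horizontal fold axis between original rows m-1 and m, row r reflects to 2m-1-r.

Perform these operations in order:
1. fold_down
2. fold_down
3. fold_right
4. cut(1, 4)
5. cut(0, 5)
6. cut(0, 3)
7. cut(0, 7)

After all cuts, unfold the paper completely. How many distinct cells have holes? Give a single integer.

Answer: 32

Derivation:
Op 1 fold_down: fold axis h@8; visible region now rows[8,16) x cols[0,16) = 8x16
Op 2 fold_down: fold axis h@12; visible region now rows[12,16) x cols[0,16) = 4x16
Op 3 fold_right: fold axis v@8; visible region now rows[12,16) x cols[8,16) = 4x8
Op 4 cut(1, 4): punch at orig (13,12); cuts so far [(13, 12)]; region rows[12,16) x cols[8,16) = 4x8
Op 5 cut(0, 5): punch at orig (12,13); cuts so far [(12, 13), (13, 12)]; region rows[12,16) x cols[8,16) = 4x8
Op 6 cut(0, 3): punch at orig (12,11); cuts so far [(12, 11), (12, 13), (13, 12)]; region rows[12,16) x cols[8,16) = 4x8
Op 7 cut(0, 7): punch at orig (12,15); cuts so far [(12, 11), (12, 13), (12, 15), (13, 12)]; region rows[12,16) x cols[8,16) = 4x8
Unfold 1 (reflect across v@8): 8 holes -> [(12, 0), (12, 2), (12, 4), (12, 11), (12, 13), (12, 15), (13, 3), (13, 12)]
Unfold 2 (reflect across h@12): 16 holes -> [(10, 3), (10, 12), (11, 0), (11, 2), (11, 4), (11, 11), (11, 13), (11, 15), (12, 0), (12, 2), (12, 4), (12, 11), (12, 13), (12, 15), (13, 3), (13, 12)]
Unfold 3 (reflect across h@8): 32 holes -> [(2, 3), (2, 12), (3, 0), (3, 2), (3, 4), (3, 11), (3, 13), (3, 15), (4, 0), (4, 2), (4, 4), (4, 11), (4, 13), (4, 15), (5, 3), (5, 12), (10, 3), (10, 12), (11, 0), (11, 2), (11, 4), (11, 11), (11, 13), (11, 15), (12, 0), (12, 2), (12, 4), (12, 11), (12, 13), (12, 15), (13, 3), (13, 12)]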